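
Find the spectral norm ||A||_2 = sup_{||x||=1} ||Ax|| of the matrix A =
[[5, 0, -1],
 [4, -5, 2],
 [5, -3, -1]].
||A||_2 ≈ 9.4094 (= sqrt(largest eigenvalue of A^T A))

||A||_2 = sigma_max(A) = sqrt(lambda_max(A^T A)). Form the symmetric matrix M = A^T A =
[[66, -35, -2],
 [-35, 34, -7],
 [-2, -7, 6]].
Its characteristic polynomial (trace, sum of principal 2x2 minors, determinant of M give the coefficients) is
  p(λ) = det(λ I - M) = λ^3 - 106λ^2 + 1566λ - 1764.
No integer candidate from the rational root theorem (±divisors of 1764) is a root, so the roots are irrational. The cubic discriminant is Δ = 8975994336 > 0, so there are three distinct real roots. p(1) = -303 and p(2) = 952 have opposite signs, so a root lies in (1, 2); Newton's method refines it to λ ≈ 1.2272. p(16) = 252 and p(17) = -863 have opposite signs, so a root lies in (16, 17); Newton's method refines it to λ ≈ 16.2352. p(88) = -3348 and p(89) = 2953 have opposite signs, so a root lies in (88, 89); Newton's method refines it to λ ≈ 88.5376. Check (Vieta): the three roots sum to 106, matching tr M = 106.
So the eigenvalues of A^T A are ≈ 1.2272, 16.2352, 88.5376 (all ≥ 0, as they must be for A^T A). The largest is λ_max ≈ 88.5376, hence ||A||_2 = sqrt(λ_max) ≈ 9.4094.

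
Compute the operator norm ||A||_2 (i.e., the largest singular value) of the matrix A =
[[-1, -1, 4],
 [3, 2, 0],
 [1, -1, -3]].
||A||_2 ≈ 5.3284 (= sqrt(largest eigenvalue of A^T A))

||A||_2 = sigma_max(A) = sqrt(lambda_max(A^T A)). Form the symmetric matrix M = A^T A =
[[11, 6, -7],
 [6, 6, -1],
 [-7, -1, 25]].
Its characteristic polynomial (trace, sum of principal 2x2 minors, determinant of M give the coefficients) is
  p(λ) = det(λ I - M) = λ^3 - 42λ^2 + 405λ - 529.
No integer candidate from the rational root theorem (±divisors of 529) is a root, so the roots are irrational. The cubic discriminant is Δ = 21262905 > 0, so there are three distinct real roots. p(1) = -165 and p(2) = 121 have opposite signs, so a root lies in (1, 2); Newton's method refines it to λ ≈ 1.5444. p(12) = 11 and p(13) = -165 have opposite signs, so a root lies in (12, 13); Newton's method refines it to λ ≈ 12.0642. p(28) = -165 and p(29) = 283 have opposite signs, so a root lies in (28, 29); Newton's method refines it to λ ≈ 28.3914. Check (Vieta): the three roots sum to 42, matching tr M = 42.
So the eigenvalues of A^T A are ≈ 1.5444, 12.0642, 28.3914 (all ≥ 0, as they must be for A^T A). The largest is λ_max ≈ 28.3914, hence ||A||_2 = sqrt(λ_max) ≈ 5.3284.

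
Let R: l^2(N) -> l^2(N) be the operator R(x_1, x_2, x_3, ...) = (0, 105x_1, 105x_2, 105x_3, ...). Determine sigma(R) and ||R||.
sigma(R) = closed disk {z in C : |z| ≤ 105}; ||R|| = 105

Note R = 105·U where U is the unit right shift (U x)_k = x_{k-1} (with x_0 := 0); so ||R|| = 105||U|| and sigma(R) = 105·sigma(U). ||R x||^2 = sum_{k≥1} |105x_k|^2 = 11025||x||^2, so ||R|| = 105 and sigma(R) ⊂ {|z| ≤ 105}. For any |lambda| < 105, the equation (R - lambda I) x = 0 forces x_1 = 0, then 105x_k = lambda x_{k+1} ⇒ x = 0, so R has no eigenvalues. But (R - lambda I) is not surjective for |lambda| < 105: solving (R - lambda I) x = e_1 would require x_n proportional to (lambda/105)^(-n), which is not in l^2. So every |lambda| < 105 lies in the residual spectrum. The boundary |lambda| = 105 is in the approximate point spectrum (the spectrum is closed). Hence sigma(R) is the closed disk of radius 105.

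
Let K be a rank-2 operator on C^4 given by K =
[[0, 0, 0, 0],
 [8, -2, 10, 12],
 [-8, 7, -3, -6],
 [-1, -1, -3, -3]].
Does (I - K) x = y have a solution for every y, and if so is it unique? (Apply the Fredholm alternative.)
(I - K) is invertible (det(I - K) = -46 ≠ 0), so for every y in C^4 the equation (I - K) x = y has a unique solution.

K has rank 2 and factors as K = U V^T = u1 v1^T + u2 v2^T with u1 = (0, -2, -1, 1), v1 = (-1, -1, -3, -3), u2 = (0, 2, -3, 0), v2 = (3, -2, 2, 3) (multiplying out reproduces the displayed K). The nonzero eigenvalues of U V^T coincide with those of the 2 x 2 matrix G = V^T U = [[v1·u1, v1·u2], [v2·u1, v2·u2]] = [[2, 7], [5, -10]], and by the Sylvester determinant identity det(I_4 - U V^T) = det(I_2 - V^T U) = det([[-1, -7], [-5, 11]]) = (-1)(11) - (-7)(-5) = -46. (Direct check: I - K =
[[1, 0, 0, 0],
 [-8, 3, -10, -12],
 [8, -7, 4, 6],
 [1, 1, 3, 4]]
has determinant -46.) The finite-dimensional Fredholm alternative says: either (I - K) is invertible, or ker(I - K) ≠ {0} and then range(I - K) = ker((I - K)^*)^⊥, with dim ker(I - K) = dim ker((I - K)^*). Since det(I - K) ≠ 0, 1 is not an eigenvalue of K and ker(I - K) = {0}, so we are in the first case: for every y there is a unique x = (I - K)^(-1) y. (Explicitly, by the Woodbury identity, (I - U V^T)^(-1) = I + U (I_2 - G)^(-1) V^T.)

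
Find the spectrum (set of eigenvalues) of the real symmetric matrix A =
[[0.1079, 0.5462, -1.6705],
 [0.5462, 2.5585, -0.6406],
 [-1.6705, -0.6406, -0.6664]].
sigma(A) ≈ {-2, 1, 3}

A is real symmetric, so its spectrum consists of real eigenvalues. Expanding the characteristic polynomial of the displayed matrix gives
  det(λ I - A) = p(λ) = λ^3 + (-2)λ^2 + (-5)λ + (6).
Solving p(λ) = 0 yields eigenvalues ≈ -2, 1, 3. (A is shown rounded to 4 decimals, so these recover the underlying integer eigenvalues to within that precision.)
Verification: the trace of A = 2 equals the sum of eigenvalues 2, and det(A) ≈ -6.0001 matches the eigenvalue product -6.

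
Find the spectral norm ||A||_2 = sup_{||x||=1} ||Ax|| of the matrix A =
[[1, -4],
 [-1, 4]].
||A||_2 = sqrt(34) ≈ 5.831 (= sqrt(largest eigenvalue of A^T A))

||A||_2 = sigma_max(A) = sqrt(lambda_max(A^T A)). Form the symmetric matrix M = A^T A =
[[2, -8],
 [-8, 32]].
Its characteristic polynomial (trace, determinant of M give the coefficients) is
  p(λ) = det(λ I - M) = λ^2 - 34λ.
For λ^2 - 34λ the discriminant is 1156. It is a perfect square (34^2), so the roots are rational: λ = (34 ± 34)/2 = 34, 0.
So the eigenvalues of A^T A are ≈ 0, 34 (all ≥ 0, as they must be for A^T A). The largest is λ_max = 34, hence ||A||_2 = sqrt(λ_max) = sqrt(34) ≈ 5.831.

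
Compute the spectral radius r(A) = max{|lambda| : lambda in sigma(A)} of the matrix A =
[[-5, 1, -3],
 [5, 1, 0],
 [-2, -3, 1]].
r(A) ≈ 5.6357

The eigenvalues of A are the roots of its characteristic polynomial. With M = A (coefficients from the trace, the sum of principal 2x2 minors, and det A):
  p(λ) = det(λ I - M) = λ^3 + 3λ^2 - 20λ - 29.
No integer candidate from the rational root theorem (±divisors of 29) is a root, so the roots are irrational. The cubic discriminant is Δ = 47345 > 0, so there are three distinct real roots. p(-6) = -17 and p(-5) = 21 have opposite signs, so a root lies in (-6, -5); Newton's method refines it to λ ≈ -5.6357. p(-2) = 15 and p(-1) = -7 have opposite signs, so a root lies in (-2, -1); Newton's method refines it to λ ≈ -1.3056. p(3) = -35 and p(4) = 3 have opposite signs, so a root lies in (3, 4); Newton's method refines it to λ ≈ 3.9413. Check (Vieta): the three roots sum to -3, matching tr M = -3.
Thus the eigenvalues (to 4 decimals) are -5.6357 (modulus 5.6357); -1.3056 (modulus 1.3056); 3.9413 (modulus 3.9413). The spectral radius is the largest modulus: r(A) ≈ 5.6357. (Cross-check: r(A) ≤ ||A||_2 ≈ 7.6118; equality holds whenever A is normal, though it can also hold for some non-normal A.)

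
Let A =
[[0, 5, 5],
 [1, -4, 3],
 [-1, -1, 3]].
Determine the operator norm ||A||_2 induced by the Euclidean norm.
||A||_2 ≈ 7.2524 (= sqrt(largest eigenvalue of A^T A))

||A||_2 = sigma_max(A) = sqrt(lambda_max(A^T A)). Form the symmetric matrix M = A^T A =
[[2, -3, 0],
 [-3, 42, 10],
 [0, 10, 43]].
Its characteristic polynomial (trace, sum of principal 2x2 minors, determinant of M give the coefficients) is
  p(λ) = det(λ I - M) = λ^3 - 87λ^2 + 1867λ - 3025.
No integer candidate from the rational root theorem (±divisors of 3025) is a root, so the roots are irrational. The cubic discriminant is Δ = 981360464 > 0, so there are three distinct real roots. p(1) = -1244 and p(2) = 369 have opposite signs, so a root lies in (1, 2); Newton's method refines it to λ ≈ 1.762. p(32) = 399 and p(33) = -220 have opposite signs, so a root lies in (32, 33); Newton's method refines it to λ ≈ 32.6406. p(52) = -581 and p(53) = 420 have opposite signs, so a root lies in (52, 53); Newton's method refines it to λ ≈ 52.5974. Check (Vieta): the three roots sum to 87, matching tr M = 87.
So the eigenvalues of A^T A are ≈ 1.762, 32.6406, 52.5974 (all ≥ 0, as they must be for A^T A). The largest is λ_max ≈ 52.5974, hence ||A||_2 = sqrt(λ_max) ≈ 7.2524.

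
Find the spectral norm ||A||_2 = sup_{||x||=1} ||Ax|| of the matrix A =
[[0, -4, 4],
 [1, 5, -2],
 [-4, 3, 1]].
||A||_2 ≈ 7.9324 (= sqrt(largest eigenvalue of A^T A))

||A||_2 = sigma_max(A) = sqrt(lambda_max(A^T A)). Form the symmetric matrix M = A^T A =
[[17, -7, -6],
 [-7, 50, -23],
 [-6, -23, 21]].
Its characteristic polynomial (trace, sum of principal 2x2 minors, determinant of M give the coefficients) is
  p(λ) = det(λ I - M) = λ^3 - 88λ^2 + 1643λ - 4096.
No integer candidate from the rational root theorem (±divisors of 4096) is a root, so the roots are irrational. The cubic discriminant is Δ = 2205421300 > 0, so there are three distinct real roots. p(2) = -1154 and p(3) = 68 have opposite signs, so a root lies in (2, 3); Newton's method refines it to λ ≈ 2.9407. p(22) = 106 and p(23) = -692 have opposite signs, so a root lies in (22, 23); Newton's method refines it to λ ≈ 22.1359. p(62) = -2174 and p(63) = 188 have opposite signs, so a root lies in (62, 63); Newton's method refines it to λ ≈ 62.9234. Check (Vieta): the three roots sum to 88, matching tr M = 88.
So the eigenvalues of A^T A are ≈ 2.9407, 22.1359, 62.9234 (all ≥ 0, as they must be for A^T A). The largest is λ_max ≈ 62.9234, hence ||A||_2 = sqrt(λ_max) ≈ 7.9324.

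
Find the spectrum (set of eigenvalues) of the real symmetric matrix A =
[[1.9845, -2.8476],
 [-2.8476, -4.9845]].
sigma(A) ≈ {-6, 3}

A is real symmetric, so its spectrum consists of real eigenvalues. Expanding the characteristic polynomial of the displayed matrix gives
  det(λ I - A) = p(λ) = λ^2 + (3)λ + (-18).
Solving p(λ) = 0 yields eigenvalues ≈ -6, 3. (A is shown rounded to 4 decimals, so these recover the underlying integer eigenvalues to within that precision.)
Verification: the trace of A = -3 equals the sum of eigenvalues -3, and det(A) ≈ -18.0006 matches the eigenvalue product -18.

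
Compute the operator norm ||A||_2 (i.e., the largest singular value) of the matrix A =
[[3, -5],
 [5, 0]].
||A||_2 = sqrt((59 + sqrt(981))/2) ≈ 6.7202 (= sqrt(largest eigenvalue of A^T A))

||A||_2 = sigma_max(A) = sqrt(lambda_max(A^T A)). Form the symmetric matrix M = A^T A =
[[34, -15],
 [-15, 25]].
Its characteristic polynomial (trace, determinant of M give the coefficients) is
  p(λ) = det(λ I - M) = λ^2 - 59λ + 625.
For λ^2 - 59λ + 625 the discriminant is 981. It is nonnegative but not a perfect square, so the roots are real and irrational: λ = (59 ± sqrt(981))/2 ≈ 45.1605, 13.8395.
So the eigenvalues of A^T A are ≈ 13.8395, 45.1605 (all ≥ 0, as they must be for A^T A). The largest is λ_max = (59 + sqrt(981))/2 ≈ 45.1605, hence ||A||_2 = sqrt(λ_max) = sqrt((59 + sqrt(981))/2) ≈ 6.7202.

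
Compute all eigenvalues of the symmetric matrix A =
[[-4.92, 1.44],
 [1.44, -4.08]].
sigma(A) ≈ {-6, -3}

A is real symmetric, so its spectrum consists of real eigenvalues. Expanding the characteristic polynomial of the displayed matrix gives
  det(λ I - A) = p(λ) = λ^2 + (9)λ + (18).
Solving p(λ) = 0 yields eigenvalues ≈ -6, -3. (A is shown rounded to 4 decimals, so these recover the underlying integer eigenvalues to within that precision.)
Verification: the trace of A = -9 equals the sum of eigenvalues -9, and det(A) ≈ 18.0000 matches the eigenvalue product 18.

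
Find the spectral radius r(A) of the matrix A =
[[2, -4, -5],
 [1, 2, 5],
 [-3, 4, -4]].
r(A) ≈ 7.1853

The eigenvalues of A are the roots of its characteristic polynomial. With M = A (coefficients from the trace, the sum of principal 2x2 minors, and det A):
  p(λ) = det(λ I - M) = λ^3 - 43λ + 62.
No integer candidate from the rational root theorem (±divisors of 62) is a root, so the roots are irrational. The cubic discriminant is Δ = 214240 > 0, so there are three distinct real roots. p(-8) = -106 and p(-7) = 20 have opposite signs, so a root lies in (-8, -7); Newton's method refines it to λ ≈ -7.1853. p(1) = 20 and p(2) = -16 have opposite signs, so a root lies in (1, 2); Newton's method refines it to λ ≈ 1.5242. p(5) = -28 and p(6) = 20 have opposite signs, so a root lies in (5, 6); Newton's method refines it to λ ≈ 5.6611. Check (Vieta): the three roots sum to 0, matching tr M = 0.
Thus the eigenvalues (to 4 decimals) are -7.1853 (modulus 7.1853); 1.5242 (modulus 1.5242); 5.6611 (modulus 5.6611). The spectral radius is the largest modulus: r(A) ≈ 7.1853. (Cross-check: r(A) ≤ ||A||_2 ≈ 8.4569; equality holds whenever A is normal, though it can also hold for some non-normal A.)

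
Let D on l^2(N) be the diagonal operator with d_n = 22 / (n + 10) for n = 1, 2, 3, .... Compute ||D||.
||D|| = 2 (attained at n = 1)

For D diagonal, ||D|| = sup_n |d_n| = sup_n 22/(n + 10). This is positive and strictly decreasing in n, so the supremum is attained at n = 1: d_1 = 22/(1 + 10) = 2. Hence ||D|| = 2.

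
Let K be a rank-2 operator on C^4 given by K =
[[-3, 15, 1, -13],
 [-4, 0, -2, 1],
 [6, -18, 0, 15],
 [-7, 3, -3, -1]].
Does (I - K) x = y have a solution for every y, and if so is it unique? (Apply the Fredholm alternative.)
(I - K) is invertible (det(I - K) = -23 ≠ 0), so for every y in C^4 the equation (I - K) x = y has a unique solution.

K has rank 2 and factors as K = U V^T = u1 v1^T + u2 v2^T with u1 = (2, 1, -3, 2), v1 = (-3, 3, -1, -2), u2 = (-3, 1, 3, 1), v2 = (-1, -3, -1, 3) (multiplying out reproduces the displayed K). The nonzero eigenvalues of U V^T coincide with those of the 2 x 2 matrix G = V^T U = [[v1·u1, v1·u2], [v2·u1, v2·u2]] = [[-4, 7], [4, 0]], and by the Sylvester determinant identity det(I_4 - U V^T) = det(I_2 - V^T U) = det([[5, -7], [-4, 1]]) = (5)(1) - (-7)(-4) = -23. (Direct check: I - K =
[[4, -15, -1, 13],
 [4, 1, 2, -1],
 [-6, 18, 1, -15],
 [7, -3, 3, 2]]
has determinant -23.) The finite-dimensional Fredholm alternative says: either (I - K) is invertible, or ker(I - K) ≠ {0} and then range(I - K) = ker((I - K)^*)^⊥, with dim ker(I - K) = dim ker((I - K)^*). Since det(I - K) ≠ 0, 1 is not an eigenvalue of K and ker(I - K) = {0}, so we are in the first case: for every y there is a unique x = (I - K)^(-1) y. (Explicitly, by the Woodbury identity, (I - U V^T)^(-1) = I + U (I_2 - G)^(-1) V^T.)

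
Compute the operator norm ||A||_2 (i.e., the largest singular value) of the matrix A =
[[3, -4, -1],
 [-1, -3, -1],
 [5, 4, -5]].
||A||_2 ≈ 8.2819 (= sqrt(largest eigenvalue of A^T A))

||A||_2 = sigma_max(A) = sqrt(lambda_max(A^T A)). Form the symmetric matrix M = A^T A =
[[35, 11, -27],
 [11, 41, -13],
 [-27, -13, 27]].
Its characteristic polynomial (trace, sum of principal 2x2 minors, determinant of M give the coefficients) is
  p(λ) = det(λ I - M) = λ^3 - 103λ^2 + 2468λ - 7396.
No integer candidate from the rational root theorem (±divisors of 7396) is a root, so the roots are irrational. The cubic discriminant is Δ = 4526597200 > 0, so there are three distinct real roots. p(3) = -892 and p(4) = 892 have opposite signs, so a root lies in (3, 4); Newton's method refines it to λ ≈ 3.487. p(30) = 944 and p(31) = -80 have opposite signs, so a root lies in (30, 31); Newton's method refines it to λ ≈ 30.9226. p(68) = -1412 and p(69) = 1022 have opposite signs, so a root lies in (68, 69); Newton's method refines it to λ ≈ 68.5903. Check (Vieta): the three roots sum to 103, matching tr M = 103.
So the eigenvalues of A^T A are ≈ 3.487, 30.9226, 68.5903 (all ≥ 0, as they must be for A^T A). The largest is λ_max ≈ 68.5903, hence ||A||_2 = sqrt(λ_max) ≈ 8.2819.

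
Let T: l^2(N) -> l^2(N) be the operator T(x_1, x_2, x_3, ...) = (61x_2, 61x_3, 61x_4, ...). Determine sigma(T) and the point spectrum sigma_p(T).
sigma(T) = closed disk {z in C : |z| ≤ 61}; sigma_p(T) = open disk {z in C : |z| < 61}

Note T = 61·V where V is the unit left shift (V x)_k = x_{k+1}; so sigma(T) = 61·sigma(V) and ||T|| = 61||V||. ||T x||^2 = 3721sum_{k≥2} |x_k|^2 ≤ 3721||x||^2, with equality on {x : x_1 = 0}, so ||T|| = 61. For any lambda with |lambda| < 61, set r = lambda/61 (|r| < 1); the vector x = (1, r, r^2, ...) is in l^2 and satisfies T x = 61(r, r^2, ...) = lambda x, so lambda is an eigenvalue. On the boundary |lambda| = 61 the geometric series diverges, so no l^2 eigenvector exists, but these lambda lie in the approximate point spectrum. Hence sigma(T) is the closed disk of radius 61 and sigma_p(T) is the open disk.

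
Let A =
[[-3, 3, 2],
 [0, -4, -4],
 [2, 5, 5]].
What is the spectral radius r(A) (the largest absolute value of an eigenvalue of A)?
r(A) ≈ 4.1508

The eigenvalues of A are the roots of its characteristic polynomial. With M = A (coefficients from the trace, the sum of principal 2x2 minors, and det A):
  p(λ) = det(λ I - M) = λ^3 + 2λ^2 - 7λ + 8.
No integer candidate from the rational root theorem (±divisors of 8) is a root, so the roots are irrational. The cubic discriminant is Δ = -2432 < 0, so there is one real root and a complex-conjugate pair. p(-5) = -32 and p(-4) = 4 have opposite signs, so a root lies in (-5, -4); Newton's method refines it to λ ≈ -4.1508. Dividing out (λ - (-4.1508)) leaves approximately λ^2 - 2.1508λ + 1.9274. For λ^2 - 2.1508λ + 1.9274 the discriminant is -3.0836. It is negative, so the remaining roots are the complex-conjugate pair λ ≈ 1.0754 ± 0.878i. Their product equals the constant term, so |λ|^2 ≈ 1.9274 and |λ| ≈ 1.3883.
Thus the eigenvalues (to 4 decimals) are -4.1508 (modulus 4.1508); 1.0754 ± 0.878i (modulus 1.3883). The spectral radius is the largest modulus: r(A) ≈ 4.1508. (Cross-check: r(A) ≤ ||A||_2 ≈ 9.7321; equality holds whenever A is normal, though it can also hold for some non-normal A.)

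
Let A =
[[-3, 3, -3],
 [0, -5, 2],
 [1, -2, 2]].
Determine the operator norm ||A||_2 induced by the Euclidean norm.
||A||_2 ≈ 7.5929 (= sqrt(largest eigenvalue of A^T A))

||A||_2 = sigma_max(A) = sqrt(lambda_max(A^T A)). Form the symmetric matrix M = A^T A =
[[10, -11, 11],
 [-11, 38, -23],
 [11, -23, 17]].
Its characteristic polynomial (trace, sum of principal 2x2 minors, determinant of M give the coefficients) is
  p(λ) = det(λ I - M) = λ^3 - 65λ^2 + 425λ - 81.
No integer candidate from the rational root theorem (±divisors of 81) is a root, so the roots are irrational. The cubic discriminant is Δ = 407199728 > 0, so there are three distinct real roots. p(0) = -81 and p(1) = 280 have opposite signs, so a root lies in (0, 1); Newton's method refines it to λ ≈ 0.1965. p(7) = 52 and p(8) = -329 have opposite signs, so a root lies in (7, 8); Newton's method refines it to λ ≈ 7.1509. p(57) = -1848 and p(58) = 1021 have opposite signs, so a root lies in (57, 58); Newton's method refines it to λ ≈ 57.6526. Check (Vieta): the three roots sum to 65, matching tr M = 65.
So the eigenvalues of A^T A are ≈ 0.1965, 7.1509, 57.6526 (all ≥ 0, as they must be for A^T A). The largest is λ_max ≈ 57.6526, hence ||A||_2 = sqrt(λ_max) ≈ 7.5929.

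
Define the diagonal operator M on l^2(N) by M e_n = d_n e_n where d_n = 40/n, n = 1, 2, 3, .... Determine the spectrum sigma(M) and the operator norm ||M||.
sigma(M) = {40/n : n ≥ 1} ∪ {0}; ||M|| = 40

A bounded diagonal operator on l^2 with diagonal entries d_n has spectrum equal to the closure of {d_n : n ≥ 1}: every d_n is an eigenvalue (with eigenvector e_n), so {d_n} ⊂ sigma(M); the spectrum is closed, so its closure is too; and for lambda not in the closure, (M - lambda I) has bounded inverse (the diagonal entries 1/(d_n - lambda) are bounded). For our sequence d_n = 40/n, n = 1, 2, 3, ...:
  - {d_n} = {40/n : n ≥ 1}; the only limit point is 0
  - closure = {40/n : n ≥ 1} ∪ {0}
For the norm: a diagonal operator has ||M|| = sup_n |d_n|. Here d_n = 40/n is positive and decreasing, so sup_n |d_n| = d_1 = 40. So ||M|| = 40.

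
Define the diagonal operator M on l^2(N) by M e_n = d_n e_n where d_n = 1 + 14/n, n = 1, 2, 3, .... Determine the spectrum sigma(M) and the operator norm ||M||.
sigma(M) = {1 + 14/n : n ≥ 1} ∪ {1}; ||M|| = 15

A bounded diagonal operator on l^2 with diagonal entries d_n has spectrum equal to the closure of {d_n : n ≥ 1}: every d_n is an eigenvalue (with eigenvector e_n), so {d_n} ⊂ sigma(M); the spectrum is closed, so its closure is too; and for lambda not in the closure, (M - lambda I) has bounded inverse (the diagonal entries 1/(d_n - lambda) are bounded). For our sequence d_n = 1 + 14/n, n = 1, 2, 3, ...:
  - {d_n} = {1 + 14/n : n ≥ 1}; the only limit point is 1
  - closure = {1 + 14/n : n ≥ 1} ∪ {1}
For the norm: a diagonal operator has ||M|| = sup_n |d_n|. Here d_n = 1 + 14/n is positive and decreasing, so sup_n |d_n| = d_1 = 1 + 14 = 15. So ||M|| = 15.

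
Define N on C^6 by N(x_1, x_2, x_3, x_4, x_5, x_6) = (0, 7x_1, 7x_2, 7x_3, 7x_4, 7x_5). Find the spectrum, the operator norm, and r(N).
sigma(N) = {0}; ||N|| = 7; r(N) = 0. (N is nilpotent with N^6 = 0.)

On C^6, N is a strictly lower-triangular matrix with 7 on the subdiagonal and zeros elsewhere, so its characteristic polynomial is lambda^6 and every eigenvalue is 0: sigma(N) = {0}. For the operator norm, N e_i = 7e_{i+1} for i = 1, ..., 5 and N e_6 = 0, so the singular values of N are 7 (with multiplicity 5) and 0; hence ||N|| = 7. The spectral radius r(N) = max|lambda| = 0. Note ||N|| > r(N) — characteristic of non-normal nilpotent operators. Indeed N^6 = 0.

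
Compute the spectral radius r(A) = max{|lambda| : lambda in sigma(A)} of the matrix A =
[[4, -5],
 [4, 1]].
r(A) = sqrt(24) ≈ 4.899

The eigenvalues of A are the roots of its characteristic polynomial. With M = A (coefficients from the trace and determinant):
  p(λ) = det(λ I - M) = λ^2 - 5λ + 24.
For λ^2 - 5λ + 24 the discriminant is -71. It is negative, so the roots are the complex-conjugate pair λ = 5/2 ± (sqrt(71)/2) i ≈ 2.5 ± 4.2131i. For a conjugate pair the product of the roots equals the constant term, so |λ|^2 = 24 and |λ| = sqrt(24) ≈ 4.899.
Thus the eigenvalues (to 4 decimals) are 2.5 ± 4.2131i (modulus 4.899). The spectral radius is the largest modulus: r(A) = sqrt(24) ≈ 4.899. (Cross-check: r(A) ≤ ||A||_2 ≈ 6.729; equality holds whenever A is normal, though it can also hold for some non-normal A.)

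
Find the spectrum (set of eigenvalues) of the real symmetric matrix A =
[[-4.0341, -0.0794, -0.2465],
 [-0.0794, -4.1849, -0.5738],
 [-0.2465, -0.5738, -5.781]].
sigma(A) ≈ {-6, -4} (-4 with multiplicity 2)

A is real symmetric, so its spectrum consists of real eigenvalues. Expanding the characteristic polynomial of the displayed matrix gives
  det(λ I - A) = p(λ) = λ^3 + (14)λ^2 + (64)λ + (96).
Solving p(λ) = 0 yields eigenvalues ≈ -6, -4, -4. (A is shown rounded to 4 decimals, so these recover the underlying integer eigenvalues to within that precision.)
Verification: the trace of A = -14 equals the sum of eigenvalues -14, and det(A) ≈ -96.0001 matches the eigenvalue product -96.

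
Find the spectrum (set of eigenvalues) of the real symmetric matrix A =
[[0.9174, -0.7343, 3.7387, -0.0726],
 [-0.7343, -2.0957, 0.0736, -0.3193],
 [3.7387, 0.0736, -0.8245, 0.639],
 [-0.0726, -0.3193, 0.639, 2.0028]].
sigma(A) ≈ {-4, -2, 2, 4}

A is real symmetric, so its spectrum consists of real eigenvalues. Expanding the characteristic polynomial of the displayed matrix gives
  det(λ I - A) = p(λ) = λ^4 + (0)λ^3 + (-20)λ^2 + (0)λ + (64.0025).
Solving p(λ) = 0 yields eigenvalues ≈ -4, -2, 2, 4. (A is shown rounded to 4 decimals, so these recover the underlying integer eigenvalues to within that precision.)
Verification: the trace of A = 0 equals the sum of eigenvalues 0, and det(A) ≈ 64.0025 matches the eigenvalue product 64.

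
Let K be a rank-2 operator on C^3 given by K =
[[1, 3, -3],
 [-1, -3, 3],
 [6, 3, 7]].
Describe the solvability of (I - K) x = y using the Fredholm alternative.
(I - K) is invertible (det(I - K) = -9 ≠ 0), so for every y in C^3 the equation (I - K) x = y has a unique solution.

K has rank 2 and factors as K = U V^T = u1 v1^T + u2 v2^T with u1 = (2, -2, -3), v1 = (-1, 0, -2), u2 = (1, -1, 1), v2 = (3, 3, 1) (multiplying out reproduces the displayed K). The nonzero eigenvalues of U V^T coincide with those of the 2 x 2 matrix G = V^T U = [[v1·u1, v1·u2], [v2·u1, v2·u2]] = [[4, -3], [-3, 1]], and by the Sylvester determinant identity det(I_3 - U V^T) = det(I_2 - V^T U) = det([[-3, 3], [3, 0]]) = (-3)(0) - (3)(3) = -9. (Direct check: I - K =
[[0, -3, 3],
 [1, 4, -3],
 [-6, -3, -6]]
has determinant -9.) The finite-dimensional Fredholm alternative says: either (I - K) is invertible, or ker(I - K) ≠ {0} and then range(I - K) = ker((I - K)^*)^⊥, with dim ker(I - K) = dim ker((I - K)^*). Since det(I - K) ≠ 0, 1 is not an eigenvalue of K and ker(I - K) = {0}, so we are in the first case: for every y there is a unique x = (I - K)^(-1) y. (Explicitly, by the Woodbury identity, (I - U V^T)^(-1) = I + U (I_2 - G)^(-1) V^T.)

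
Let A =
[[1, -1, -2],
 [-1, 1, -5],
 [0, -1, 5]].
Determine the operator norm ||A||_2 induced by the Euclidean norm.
||A||_2 ≈ 7.4448 (= sqrt(largest eigenvalue of A^T A))

||A||_2 = sigma_max(A) = sqrt(lambda_max(A^T A)). Form the symmetric matrix M = A^T A =
[[2, -2, 3],
 [-2, 3, -8],
 [3, -8, 54]].
Its characteristic polynomial (trace, sum of principal 2x2 minors, determinant of M give the coefficients) is
  p(λ) = det(λ I - M) = λ^3 - 59λ^2 + 199λ - 49.
No integer candidate from the rational root theorem (±divisors of 49) is a root, so the roots are irrational. The cubic discriminant is Δ = 76365136 > 0, so there are three distinct real roots. p(0) = -49 and p(1) = 92 have opposite signs, so a root lies in (0, 1); Newton's method refines it to λ ≈ 0.2673. p(3) = 44 and p(4) = -133 have opposite signs, so a root lies in (3, 4); Newton's method refines it to λ ≈ 3.3071. p(55) = -1204 and p(56) = 1687 have opposite signs, so a root lies in (55, 56); Newton's method refines it to λ ≈ 55.4255. Check (Vieta): the three roots sum to 59, matching tr M = 59.
So the eigenvalues of A^T A are ≈ 0.2673, 3.3071, 55.4255 (all ≥ 0, as they must be for A^T A). The largest is λ_max ≈ 55.4255, hence ||A||_2 = sqrt(λ_max) ≈ 7.4448.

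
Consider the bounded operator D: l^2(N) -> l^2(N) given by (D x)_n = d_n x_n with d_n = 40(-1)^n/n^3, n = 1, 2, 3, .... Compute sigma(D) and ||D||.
sigma(D) = {40(-1)^n/n^3 : n ≥ 1} ∪ {0}; ||D|| = 40

A bounded diagonal operator on l^2 with diagonal entries d_n has spectrum equal to the closure of {d_n : n ≥ 1}: every d_n is an eigenvalue (with eigenvector e_n), so {d_n} ⊂ sigma(D); the spectrum is closed, so its closure is too; and for lambda not in the closure, (D - lambda I) has bounded inverse (the diagonal entries 1/(d_n - lambda) are bounded). For our sequence d_n = 40(-1)^n/n^3, n = 1, 2, 3, ...:
  - {d_n} = {40(-1)^n/n^3 : n ≥ 1}; the only limit point is 0
  - closure = {40(-1)^n/n^3 : n ≥ 1} ∪ {0}
For the norm: a diagonal operator has ||D|| = sup_n |d_n|. Here |d_n| = 40/n^3 is decreasing, so sup_n |d_n| = |d_1| = 40. So ||D|| = 40.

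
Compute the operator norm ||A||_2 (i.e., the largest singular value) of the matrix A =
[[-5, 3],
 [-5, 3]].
||A||_2 = sqrt(68) ≈ 8.2462 (= sqrt(largest eigenvalue of A^T A))

||A||_2 = sigma_max(A) = sqrt(lambda_max(A^T A)). Form the symmetric matrix M = A^T A =
[[50, -30],
 [-30, 18]].
Its characteristic polynomial (trace, determinant of M give the coefficients) is
  p(λ) = det(λ I - M) = λ^2 - 68λ.
For λ^2 - 68λ the discriminant is 4624. It is a perfect square (68^2), so the roots are rational: λ = (68 ± 68)/2 = 68, 0.
So the eigenvalues of A^T A are ≈ 0, 68 (all ≥ 0, as they must be for A^T A). The largest is λ_max = 68, hence ||A||_2 = sqrt(λ_max) = sqrt(68) ≈ 8.2462.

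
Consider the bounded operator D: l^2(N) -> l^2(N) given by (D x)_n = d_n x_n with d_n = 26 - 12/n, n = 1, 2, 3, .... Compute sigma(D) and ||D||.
sigma(D) = {26 - 12/n : n ≥ 1} ∪ {26}; ||D|| = 26

A bounded diagonal operator on l^2 with diagonal entries d_n has spectrum equal to the closure of {d_n : n ≥ 1}: every d_n is an eigenvalue (with eigenvector e_n), so {d_n} ⊂ sigma(D); the spectrum is closed, so its closure is too; and for lambda not in the closure, (D - lambda I) has bounded inverse (the diagonal entries 1/(d_n - lambda) are bounded). For our sequence d_n = 26 - 12/n, n = 1, 2, 3, ...:
  - {d_n} = {26 - 12/n : n ≥ 1}; the only limit point is 26
  - closure = {26 - 12/n : n ≥ 1} ∪ {26}
For the norm: a diagonal operator has ||D|| = sup_n |d_n|. Here d_n = 26 - 12/n increases monotonically from d_1 = 14 toward 26, with all terms in [14, 26); so sup_n |d_n| = 26 (the supremum is the limit, not attained). So ||D|| = 26.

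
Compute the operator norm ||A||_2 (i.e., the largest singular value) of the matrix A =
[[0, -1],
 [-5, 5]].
||A||_2 = sqrt((51 + sqrt(2501))/2) ≈ 7.1067 (= sqrt(largest eigenvalue of A^T A))

||A||_2 = sigma_max(A) = sqrt(lambda_max(A^T A)). Form the symmetric matrix M = A^T A =
[[25, -25],
 [-25, 26]].
Its characteristic polynomial (trace, determinant of M give the coefficients) is
  p(λ) = det(λ I - M) = λ^2 - 51λ + 25.
For λ^2 - 51λ + 25 the discriminant is 2501. It is nonnegative but not a perfect square, so the roots are real and irrational: λ = (51 ± sqrt(2501))/2 ≈ 50.505, 0.495.
So the eigenvalues of A^T A are ≈ 0.495, 50.505 (all ≥ 0, as they must be for A^T A). The largest is λ_max = (51 + sqrt(2501))/2 ≈ 50.505, hence ||A||_2 = sqrt(λ_max) = sqrt((51 + sqrt(2501))/2) ≈ 7.1067.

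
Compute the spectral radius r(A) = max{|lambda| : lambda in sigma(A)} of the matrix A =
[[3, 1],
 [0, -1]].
r(A) = 3

The eigenvalues of A are the roots of its characteristic polynomial. With M = A (coefficients from the trace and determinant):
  p(λ) = det(λ I - M) = λ^2 - 2λ - 3.
For λ^2 - 2λ - 3 the discriminant is 16. It is a perfect square (4^2), so the roots are rational: λ = (2 ± 4)/2 = 3, -1.
Thus the eigenvalues (to 4 decimals) are 3 (modulus 3); -1 (modulus 1). The spectral radius is the largest modulus: r(A) = 3. (Cross-check: r(A) ≤ ||A||_2 ≈ 3.1796; equality holds whenever A is normal, though it can also hold for some non-normal A.)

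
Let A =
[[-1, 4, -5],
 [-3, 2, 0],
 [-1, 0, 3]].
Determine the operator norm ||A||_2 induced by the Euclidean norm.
||A||_2 ≈ 7.0467 (= sqrt(largest eigenvalue of A^T A))

||A||_2 = sigma_max(A) = sqrt(lambda_max(A^T A)). Form the symmetric matrix M = A^T A =
[[11, -10, 2],
 [-10, 20, -20],
 [2, -20, 34]].
Its characteristic polynomial (trace, sum of principal 2x2 minors, determinant of M give the coefficients) is
  p(λ) = det(λ I - M) = λ^3 - 65λ^2 + 770λ - 400.
No integer candidate from the rational root theorem (±divisors of 400) is a root, so the roots are irrational. The cubic discriminant is Δ = 595510500 > 0, so there are three distinct real roots. p(0) = -400 and p(1) = 306 have opposite signs, so a root lies in (0, 1); Newton's method refines it to λ ≈ 0.5443. p(14) = 384 and p(15) = -100 have opposite signs, so a root lies in (14, 15); Newton's method refines it to λ ≈ 14.8004. p(49) = -1086 and p(50) = 600 have opposite signs, so a root lies in (49, 50); Newton's method refines it to λ ≈ 49.6553. Check (Vieta): the three roots sum to 65, matching tr M = 65.
So the eigenvalues of A^T A are ≈ 0.5443, 14.8004, 49.6553 (all ≥ 0, as they must be for A^T A). The largest is λ_max ≈ 49.6553, hence ||A||_2 = sqrt(λ_max) ≈ 7.0467.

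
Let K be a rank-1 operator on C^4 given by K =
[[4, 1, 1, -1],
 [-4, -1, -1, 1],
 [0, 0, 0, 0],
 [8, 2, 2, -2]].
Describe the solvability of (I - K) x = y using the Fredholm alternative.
(I - K) is singular (det(I - K) = 0, i.e. 1 ∈ sigma(K)). (I - K) x = y is solvable iff y ⊥ ker((I - K)^*) = span{(4, 1, 1, -1)}, i.e. iff 4y_1 + y_2 + y_3 - y_4 = 0. When solvable, the solutions are x = y + c·(1, -1, 0, 2), c arbitrary (ker(I - K) = span{(1, -1, 0, 2)}, dimension 1).

K has rank 1, so it is an outer product K = u v^T: every row of K is a multiple of one row vector. Reading off the entries, u = (1, -1, 0, 2) and v = (4, 1, 1, -1) (row i of K equals u_i·v^T). A rank-one matrix u v^T satisfies K u = u (v·u) and kills the (3)-dimensional subspace v^⊥, so its characteristic polynomial is lambda^3 (lambda - v·u) with v·u = tr K = 1. Hence the eigenvalues of I - K are 1 (multiplicity 3) and 1 - (1) = 0, so det(I - K) = 0. (Direct check: I - K =
[[-3, -1, -1, 1],
 [4, 2, 1, -1],
 [0, 0, 1, 0],
 [-8, -2, -2, 3]]
has determinant 0.) So 1 is an eigenvalue of K and (I - K) is not invertible. The finite-dimensional Fredholm alternative says: either (I - K) is invertible, or ker(I - K) ≠ {0} and then range(I - K) = ker((I - K)^*)^⊥, with dim ker(I - K) = dim ker((I - K)^*). We are in the second case, so we need both kernels. Kernel of I - K: (I - K) u = u - u (v·u) = u - u = 0, so ker(I - K) = span{u} = span{(1, -1, 0, 2)} (it is exactly 1-dimensional because rank(I - K) = 3). Kernel of the adjoint: K is real, so (I - K)^* = I - K^T = I - v u^T, and (I - v u^T) v = v - v (u·v) = 0; hence ker((I - K)^*) = span{v} = span{(4, 1, 1, -1)}. Therefore (I - K) x = y is solvable iff <y, v> = 0, i.e. iff 4y_1 + y_2 + y_3 - y_4 = 0. When this holds, K y = u (v·y) = 0, so (I - K) y = y and x = y is a particular solution; the full solution set is the line x = y + c·u = y + c·(1, -1, 0, 2), c ∈ C.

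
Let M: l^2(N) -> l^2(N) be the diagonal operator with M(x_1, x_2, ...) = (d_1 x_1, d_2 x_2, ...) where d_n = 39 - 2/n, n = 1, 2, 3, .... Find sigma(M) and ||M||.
sigma(M) = {39 - 2/n : n ≥ 1} ∪ {39}; ||M|| = 39

A bounded diagonal operator on l^2 with diagonal entries d_n has spectrum equal to the closure of {d_n : n ≥ 1}: every d_n is an eigenvalue (with eigenvector e_n), so {d_n} ⊂ sigma(M); the spectrum is closed, so its closure is too; and for lambda not in the closure, (M - lambda I) has bounded inverse (the diagonal entries 1/(d_n - lambda) are bounded). For our sequence d_n = 39 - 2/n, n = 1, 2, 3, ...:
  - {d_n} = {39 - 2/n : n ≥ 1}; the only limit point is 39
  - closure = {39 - 2/n : n ≥ 1} ∪ {39}
For the norm: a diagonal operator has ||M|| = sup_n |d_n|. Here d_n = 39 - 2/n increases monotonically from d_1 = 37 toward 39, with all terms in [37, 39); so sup_n |d_n| = 39 (the supremum is the limit, not attained). So ||M|| = 39.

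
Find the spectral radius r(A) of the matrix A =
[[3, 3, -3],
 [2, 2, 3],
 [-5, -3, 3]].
r(A) = 5

The eigenvalues of A are the roots of its characteristic polynomial. With M = A (coefficients from the trace, the sum of principal 2x2 minors, and det A):
  p(λ) = det(λ I - M) = λ^3 - 8λ^2 + 9λ + 30.
By the rational root theorem any rational root is an integer divisor of 30. Testing λ = 5: p(5) = 125 - 200 + 45 + 30 = 0, so λ = 5 is a root. Dividing out (λ - 5) leaves p(λ) = (λ - 5)(λ^2 - 3λ - 6). For λ^2 - 3λ - 6 the discriminant is 33. It is nonnegative but not a perfect square, so the roots are real and irrational: λ = (3 ± sqrt(33))/2 ≈ 4.3723, -1.3723.
Thus the eigenvalues (to 4 decimals) are 4.3723 (modulus 4.3723); -1.3723 (modulus 1.3723); 5 (modulus 5). The spectral radius is the largest modulus: r(A) = 5. (Cross-check: r(A) ≤ ||A||_2 ≈ 8.3653; equality holds whenever A is normal, though it can also hold for some non-normal A.)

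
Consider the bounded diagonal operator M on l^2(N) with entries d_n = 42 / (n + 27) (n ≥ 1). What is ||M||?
||M|| = 3/2 (attained at n = 1)

For M diagonal, ||M|| = sup_n |d_n| = sup_n 42/(n + 27). This is positive and strictly decreasing in n, so the supremum is attained at n = 1: d_1 = 42/(1 + 27) = 3/2. Hence ||M|| = 3/2.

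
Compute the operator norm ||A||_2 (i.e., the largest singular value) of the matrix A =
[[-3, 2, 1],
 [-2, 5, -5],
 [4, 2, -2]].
||A||_2 ≈ 7.7088 (= sqrt(largest eigenvalue of A^T A))

||A||_2 = sigma_max(A) = sqrt(lambda_max(A^T A)). Form the symmetric matrix M = A^T A =
[[29, -8, -1],
 [-8, 33, -27],
 [-1, -27, 30]].
Its characteristic polynomial (trace, sum of principal 2x2 minors, determinant of M give the coefficients) is
  p(λ) = det(λ I - M) = λ^3 - 92λ^2 + 2023λ - 5184.
No integer candidate from the rational root theorem (±divisors of 5184) is a root, so the roots are irrational. The cubic discriminant is Δ = 2016808500 > 0, so there are three distinct real roots. p(2) = -1498 and p(3) = 84 have opposite signs, so a root lies in (2, 3); Newton's method refines it to λ ≈ 2.9441. p(29) = 500 and p(30) = -294 have opposite signs, so a root lies in (29, 30); Newton's method refines it to λ ≈ 29.6307. p(59) = -700 and p(60) = 996 have opposite signs, so a root lies in (59, 60); Newton's method refines it to λ ≈ 59.4252. Check (Vieta): the three roots sum to 92, matching tr M = 92.
So the eigenvalues of A^T A are ≈ 2.9441, 29.6307, 59.4252 (all ≥ 0, as they must be for A^T A). The largest is λ_max ≈ 59.4252, hence ||A||_2 = sqrt(λ_max) ≈ 7.7088.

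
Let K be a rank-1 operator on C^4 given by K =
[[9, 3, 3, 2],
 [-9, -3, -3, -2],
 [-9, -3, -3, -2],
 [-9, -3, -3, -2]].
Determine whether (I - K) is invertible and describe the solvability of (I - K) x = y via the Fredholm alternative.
(I - K) is singular (det(I - K) = 0, i.e. 1 ∈ sigma(K)). (I - K) x = y is solvable iff y ⊥ ker((I - K)^*) = span{(9, 3, 3, 2)}, i.e. iff 9y_1 + 3y_2 + 3y_3 + 2y_4 = 0. When solvable, the solutions are x = y + c·(1, -1, -1, -1), c arbitrary (ker(I - K) = span{(1, -1, -1, -1)}, dimension 1).

K has rank 1, so it is an outer product K = u v^T: every row of K is a multiple of one row vector. Reading off the entries, u = (1, -1, -1, -1) and v = (9, 3, 3, 2) (row i of K equals u_i·v^T). A rank-one matrix u v^T satisfies K u = u (v·u) and kills the (3)-dimensional subspace v^⊥, so its characteristic polynomial is lambda^3 (lambda - v·u) with v·u = tr K = 1. Hence the eigenvalues of I - K are 1 (multiplicity 3) and 1 - (1) = 0, so det(I - K) = 0. (Direct check: I - K =
[[-8, -3, -3, -2],
 [9, 4, 3, 2],
 [9, 3, 4, 2],
 [9, 3, 3, 3]]
has determinant 0.) So 1 is an eigenvalue of K and (I - K) is not invertible. The finite-dimensional Fredholm alternative says: either (I - K) is invertible, or ker(I - K) ≠ {0} and then range(I - K) = ker((I - K)^*)^⊥, with dim ker(I - K) = dim ker((I - K)^*). We are in the second case, so we need both kernels. Kernel of I - K: (I - K) u = u - u (v·u) = u - u = 0, so ker(I - K) = span{u} = span{(1, -1, -1, -1)} (it is exactly 1-dimensional because rank(I - K) = 3). Kernel of the adjoint: K is real, so (I - K)^* = I - K^T = I - v u^T, and (I - v u^T) v = v - v (u·v) = 0; hence ker((I - K)^*) = span{v} = span{(9, 3, 3, 2)}. Therefore (I - K) x = y is solvable iff <y, v> = 0, i.e. iff 9y_1 + 3y_2 + 3y_3 + 2y_4 = 0. When this holds, K y = u (v·y) = 0, so (I - K) y = y and x = y is a particular solution; the full solution set is the line x = y + c·u = y + c·(1, -1, -1, -1), c ∈ C.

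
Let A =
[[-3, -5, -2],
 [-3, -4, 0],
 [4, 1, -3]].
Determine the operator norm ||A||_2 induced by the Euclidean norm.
||A||_2 ≈ 8.3239 (= sqrt(largest eigenvalue of A^T A))

||A||_2 = sigma_max(A) = sqrt(lambda_max(A^T A)). Form the symmetric matrix M = A^T A =
[[34, 31, -6],
 [31, 42, 7],
 [-6, 7, 13]].
Its characteristic polynomial (trace, sum of principal 2x2 minors, determinant of M give the coefficients) is
  p(λ) = det(λ I - M) = λ^3 - 89λ^2 + 1370λ - 289.
No integer candidate from the rational root theorem (±divisors of 289) is a root, so the roots are irrational. The cubic discriminant is Δ = 4398593529 > 0, so there are three distinct real roots. p(0) = -289 and p(1) = 993 have opposite signs, so a root lies in (0, 1); Newton's method refines it to λ ≈ 0.2139. p(19) = 471 and p(20) = -489 have opposite signs, so a root lies in (19, 20); Newton's method refines it to λ ≈ 19.4986. p(69) = -979 and p(70) = 2511 have opposite signs, so a root lies in (69, 70); Newton's method refines it to λ ≈ 69.2875. Check (Vieta): the three roots sum to 89, matching tr M = 89.
So the eigenvalues of A^T A are ≈ 0.2139, 19.4986, 69.2875 (all ≥ 0, as they must be for A^T A). The largest is λ_max ≈ 69.2875, hence ||A||_2 = sqrt(λ_max) ≈ 8.3239.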